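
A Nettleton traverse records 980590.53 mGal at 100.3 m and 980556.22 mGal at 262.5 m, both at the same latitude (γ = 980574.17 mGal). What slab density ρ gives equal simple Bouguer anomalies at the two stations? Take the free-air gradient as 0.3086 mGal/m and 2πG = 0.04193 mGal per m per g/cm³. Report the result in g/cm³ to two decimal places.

2.32

Δg_obs = 980556.22 − 980590.53 = -34.31 mGal over Δh = 262.5 − 100.3 = 162.2 m
Equal Bouguer anomalies ⇒ Δg_obs + (0.3086 − 0.04193ρ)·Δh = 0
0.3086 − 0.04193ρ = −Δg_obs/Δh = 0.21153
ρ = (0.3086 − 0.21153) / 0.04193 = 2.32 g/cm³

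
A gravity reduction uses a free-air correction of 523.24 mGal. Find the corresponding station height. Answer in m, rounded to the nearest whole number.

h = 523.24 / 0.3086 = 1695.53 m

1696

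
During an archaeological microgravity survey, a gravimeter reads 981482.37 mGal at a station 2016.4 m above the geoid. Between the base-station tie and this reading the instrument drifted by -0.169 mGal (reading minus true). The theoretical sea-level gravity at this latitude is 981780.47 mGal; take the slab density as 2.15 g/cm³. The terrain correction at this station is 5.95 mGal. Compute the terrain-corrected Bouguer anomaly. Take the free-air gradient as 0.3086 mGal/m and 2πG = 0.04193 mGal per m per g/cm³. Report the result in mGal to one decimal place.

Drift-corrected reading = 981482.37 − (-0.169) = 981482.539 mGal
Free-air correction = 0.3086 × 2016.4 = 622.26 mGal
Free-air anomaly = 981482.539 − 981780.47 + (622.26) = 324.329 mGal
Bouguer slab correction = 0.04193 × 2.15 × 2016.4 = 181.78 mGal
Simple Bouguer anomaly = 324.329 − (181.78) = 142.549 mGal
Complete Bouguer anomaly = 142.549 + 5.95 = 148.499 mGal

148.5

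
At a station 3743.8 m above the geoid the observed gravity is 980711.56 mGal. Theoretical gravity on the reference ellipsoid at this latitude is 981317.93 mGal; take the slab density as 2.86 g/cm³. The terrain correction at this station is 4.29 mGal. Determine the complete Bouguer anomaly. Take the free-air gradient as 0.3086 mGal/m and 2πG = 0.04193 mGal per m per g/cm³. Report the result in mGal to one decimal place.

Free-air correction = 0.3086 × 3743.8 = 1155.34 mGal
Free-air anomaly = 980711.56 − 981317.93 + (1155.34) = 548.97 mGal
Bouguer slab correction = 0.04193 × 2.86 × 3743.8 = 448.96 mGal
Simple Bouguer anomaly = 548.97 − (448.96) = 100.01 mGal
Complete Bouguer anomaly = 100.01 + 4.29 = 104.30 mGal

104.3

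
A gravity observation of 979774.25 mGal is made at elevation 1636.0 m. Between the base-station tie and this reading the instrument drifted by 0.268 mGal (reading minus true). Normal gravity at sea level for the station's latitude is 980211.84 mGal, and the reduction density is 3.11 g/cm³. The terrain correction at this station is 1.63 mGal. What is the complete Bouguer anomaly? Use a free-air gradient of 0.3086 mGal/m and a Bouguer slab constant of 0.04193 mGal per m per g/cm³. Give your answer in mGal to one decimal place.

Drift-corrected reading = 979774.25 − (0.268) = 979773.982 mGal
Free-air correction = 0.3086 × 1636.0 = 504.87 mGal
Free-air anomaly = 979773.982 − 980211.84 + (504.87) = 67.012 mGal
Bouguer slab correction = 0.04193 × 3.11 × 1636.0 = 213.34 mGal
Simple Bouguer anomaly = 67.012 − (213.34) = -146.328 mGal
Complete Bouguer anomaly = -146.328 + 1.63 = -144.698 mGal

-144.7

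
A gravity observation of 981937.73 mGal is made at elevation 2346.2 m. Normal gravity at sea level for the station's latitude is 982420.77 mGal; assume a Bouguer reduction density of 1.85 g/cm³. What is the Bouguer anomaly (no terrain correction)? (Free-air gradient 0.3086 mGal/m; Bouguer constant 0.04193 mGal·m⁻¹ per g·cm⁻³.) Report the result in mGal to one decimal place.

Free-air correction = 0.3086 × 2346.2 = 724.04 mGal
Free-air anomaly = 981937.73 − 982420.77 + (724.04) = 241.00 mGal
Bouguer slab correction = 0.04193 × 1.85 × 2346.2 = 182.00 mGal
Simple Bouguer anomaly = 241.00 − (182.00) = 59.00 mGal

59.0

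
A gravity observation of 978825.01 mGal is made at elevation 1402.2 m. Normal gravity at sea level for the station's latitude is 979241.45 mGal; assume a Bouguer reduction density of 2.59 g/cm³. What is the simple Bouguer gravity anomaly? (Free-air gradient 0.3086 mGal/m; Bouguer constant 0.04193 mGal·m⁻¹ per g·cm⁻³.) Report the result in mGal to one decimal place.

-136.0

Free-air correction = 0.3086 × 1402.2 = 432.72 mGal
Free-air anomaly = 978825.01 − 979241.45 + (432.72) = 16.28 mGal
Bouguer slab correction = 0.04193 × 2.59 × 1402.2 = 152.28 mGal
Simple Bouguer anomaly = 16.28 − (152.28) = -136.00 mGal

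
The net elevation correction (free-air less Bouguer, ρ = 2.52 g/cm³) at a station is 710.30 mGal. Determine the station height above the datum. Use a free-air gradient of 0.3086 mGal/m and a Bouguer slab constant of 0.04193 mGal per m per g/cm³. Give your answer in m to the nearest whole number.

3500

Combined gradient = 0.3086 − 0.04193 × 2.52 = 0.2029364 mGal/m
h = 710.30 / 0.2029364 = 3500.11 m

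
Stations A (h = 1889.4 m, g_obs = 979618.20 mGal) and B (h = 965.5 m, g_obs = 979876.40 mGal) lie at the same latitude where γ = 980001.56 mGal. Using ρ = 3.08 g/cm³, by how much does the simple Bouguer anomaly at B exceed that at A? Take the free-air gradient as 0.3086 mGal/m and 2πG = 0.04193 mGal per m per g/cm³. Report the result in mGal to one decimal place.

92.4

Δg_SB(A) = 979618.20 − 980001.56 + 0.3086×1889.4 − 0.04193×3.08×1889.4 = -44.30 mGal
Δg_SB(B) = 979876.40 − 980001.56 + 0.3086×965.5 − 0.04193×3.08×965.5 = 48.10 mGal
Difference = 48.10 − (-44.30) = 92.40 mGal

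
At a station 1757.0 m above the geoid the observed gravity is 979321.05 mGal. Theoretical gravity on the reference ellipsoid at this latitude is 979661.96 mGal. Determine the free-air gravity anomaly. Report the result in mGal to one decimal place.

Free-air correction = 0.3086 × 1757.0 = 542.21 mGal
Free-air anomaly = 979321.05 − 979661.96 + (542.21) = 201.30 mGal

201.3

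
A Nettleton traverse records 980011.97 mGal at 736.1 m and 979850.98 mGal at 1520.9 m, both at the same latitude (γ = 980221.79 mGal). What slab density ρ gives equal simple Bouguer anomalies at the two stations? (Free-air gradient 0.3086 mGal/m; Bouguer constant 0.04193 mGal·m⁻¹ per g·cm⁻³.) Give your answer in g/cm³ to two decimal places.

Δg_obs = 979850.98 − 980011.97 = -160.99 mGal over Δh = 1520.9 − 736.1 = 784.8 m
Equal Bouguer anomalies ⇒ Δg_obs + (0.3086 − 0.04193ρ)·Δh = 0
0.3086 − 0.04193ρ = −Δg_obs/Δh = 0.20514
ρ = (0.3086 − 0.20514) / 0.04193 = 2.47 g/cm³

2.47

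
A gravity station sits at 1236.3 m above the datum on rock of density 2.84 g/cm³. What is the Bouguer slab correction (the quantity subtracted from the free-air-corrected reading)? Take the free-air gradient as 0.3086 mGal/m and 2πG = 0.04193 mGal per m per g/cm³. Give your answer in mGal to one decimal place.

Bouguer slab correction = 0.04193 × 2.84 × 1236.3 = 147.2 mGal

147.2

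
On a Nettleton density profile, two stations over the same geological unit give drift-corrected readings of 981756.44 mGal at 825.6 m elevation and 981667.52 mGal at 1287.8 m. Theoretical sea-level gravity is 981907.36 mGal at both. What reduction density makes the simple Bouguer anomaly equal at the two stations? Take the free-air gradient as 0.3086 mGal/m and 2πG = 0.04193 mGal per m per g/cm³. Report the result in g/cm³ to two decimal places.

Δg_obs = 981667.52 − 981756.44 = -88.92 mGal over Δh = 1287.8 − 825.6 = 462.2 m
Equal Bouguer anomalies ⇒ Δg_obs + (0.3086 − 0.04193ρ)·Δh = 0
0.3086 − 0.04193ρ = −Δg_obs/Δh = 0.19238
ρ = (0.3086 − 0.19238) / 0.04193 = 2.77 g/cm³

2.77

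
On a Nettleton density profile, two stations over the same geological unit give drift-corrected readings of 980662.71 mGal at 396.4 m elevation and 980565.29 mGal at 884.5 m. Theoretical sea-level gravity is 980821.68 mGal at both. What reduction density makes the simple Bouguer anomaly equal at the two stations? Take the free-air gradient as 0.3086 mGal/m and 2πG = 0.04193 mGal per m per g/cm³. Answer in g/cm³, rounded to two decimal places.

Δg_obs = 980565.29 − 980662.71 = -97.42 mGal over Δh = 884.5 − 396.4 = 488.1 m
Equal Bouguer anomalies ⇒ Δg_obs + (0.3086 − 0.04193ρ)·Δh = 0
0.3086 − 0.04193ρ = −Δg_obs/Δh = 0.19959
ρ = (0.3086 − 0.19959) / 0.04193 = 2.60 g/cm³

2.60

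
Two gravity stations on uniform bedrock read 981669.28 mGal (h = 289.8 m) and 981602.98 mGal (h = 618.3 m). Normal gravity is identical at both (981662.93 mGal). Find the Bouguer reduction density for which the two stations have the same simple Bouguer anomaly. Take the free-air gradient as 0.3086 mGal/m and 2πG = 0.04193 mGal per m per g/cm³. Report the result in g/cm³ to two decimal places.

2.55

Δg_obs = 981602.98 − 981669.28 = -66.30 mGal over Δh = 618.3 − 289.8 = 328.5 m
Equal Bouguer anomalies ⇒ Δg_obs + (0.3086 − 0.04193ρ)·Δh = 0
0.3086 − 0.04193ρ = −Δg_obs/Δh = 0.20183
ρ = (0.3086 − 0.20183) / 0.04193 = 2.55 g/cm³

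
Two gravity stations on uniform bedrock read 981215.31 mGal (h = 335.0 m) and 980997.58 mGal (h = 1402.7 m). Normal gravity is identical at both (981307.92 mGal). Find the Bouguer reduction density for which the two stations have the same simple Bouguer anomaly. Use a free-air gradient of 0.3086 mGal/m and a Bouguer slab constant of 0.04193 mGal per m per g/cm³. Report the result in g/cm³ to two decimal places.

Δg_obs = 980997.58 − 981215.31 = -217.73 mGal over Δh = 1402.7 − 335.0 = 1067.7 m
Equal Bouguer anomalies ⇒ Δg_obs + (0.3086 − 0.04193ρ)·Δh = 0
0.3086 − 0.04193ρ = −Δg_obs/Δh = 0.20392
ρ = (0.3086 − 0.20392) / 0.04193 = 2.50 g/cm³

2.50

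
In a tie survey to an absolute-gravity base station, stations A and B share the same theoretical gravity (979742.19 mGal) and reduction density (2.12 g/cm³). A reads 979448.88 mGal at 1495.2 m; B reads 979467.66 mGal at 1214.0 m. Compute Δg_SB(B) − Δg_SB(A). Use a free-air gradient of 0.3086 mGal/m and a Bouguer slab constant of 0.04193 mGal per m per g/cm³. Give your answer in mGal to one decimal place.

-43.0

Δg_SB(A) = 979448.88 − 979742.19 + 0.3086×1495.2 − 0.04193×2.12×1495.2 = 35.20 mGal
Δg_SB(B) = 979467.66 − 979742.19 + 0.3086×1214.0 − 0.04193×2.12×1214.0 = -7.80 mGal
Difference = -7.80 − (35.20) = -43.00 mGal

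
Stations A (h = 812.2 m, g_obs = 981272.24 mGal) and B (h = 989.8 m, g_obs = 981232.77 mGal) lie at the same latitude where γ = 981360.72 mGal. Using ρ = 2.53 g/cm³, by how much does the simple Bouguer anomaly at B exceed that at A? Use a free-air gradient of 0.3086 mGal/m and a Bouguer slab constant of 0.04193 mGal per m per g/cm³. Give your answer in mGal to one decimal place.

-3.5

Δg_SB(A) = 981272.24 − 981360.72 + 0.3086×812.2 − 0.04193×2.53×812.2 = 76.00 mGal
Δg_SB(B) = 981232.77 − 981360.72 + 0.3086×989.8 − 0.04193×2.53×989.8 = 72.50 mGal
Difference = 72.50 − (76.00) = -3.50 mGal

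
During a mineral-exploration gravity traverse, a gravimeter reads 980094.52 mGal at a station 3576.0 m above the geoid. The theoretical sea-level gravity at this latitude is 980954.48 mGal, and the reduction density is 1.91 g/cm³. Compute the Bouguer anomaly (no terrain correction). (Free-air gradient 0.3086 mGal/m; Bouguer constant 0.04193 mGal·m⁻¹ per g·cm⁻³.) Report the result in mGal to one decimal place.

-42.8

Free-air correction = 0.3086 × 3576.0 = 1103.55 mGal
Free-air anomaly = 980094.52 − 980954.48 + (1103.55) = 243.59 mGal
Bouguer slab correction = 0.04193 × 1.91 × 3576.0 = 286.39 mGal
Simple Bouguer anomaly = 243.59 − (286.39) = -42.80 mGal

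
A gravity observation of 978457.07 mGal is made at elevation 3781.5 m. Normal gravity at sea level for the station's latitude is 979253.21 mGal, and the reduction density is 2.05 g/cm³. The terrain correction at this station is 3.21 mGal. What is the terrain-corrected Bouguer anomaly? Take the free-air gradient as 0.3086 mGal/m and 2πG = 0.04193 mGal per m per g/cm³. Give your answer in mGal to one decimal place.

Free-air correction = 0.3086 × 3781.5 = 1166.97 mGal
Free-air anomaly = 978457.07 − 979253.21 + (1166.97) = 370.83 mGal
Bouguer slab correction = 0.04193 × 2.05 × 3781.5 = 325.04 mGal
Simple Bouguer anomaly = 370.83 − (325.04) = 45.79 mGal
Complete Bouguer anomaly = 45.79 + 3.21 = 49.00 mGal

49.0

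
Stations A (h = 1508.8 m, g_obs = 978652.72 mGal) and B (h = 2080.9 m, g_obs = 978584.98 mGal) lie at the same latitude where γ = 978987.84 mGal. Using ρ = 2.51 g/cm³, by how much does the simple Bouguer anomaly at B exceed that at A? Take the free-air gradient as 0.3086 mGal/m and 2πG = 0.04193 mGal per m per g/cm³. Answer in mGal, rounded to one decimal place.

48.6

Δg_SB(A) = 978652.72 − 978987.84 + 0.3086×1508.8 − 0.04193×2.51×1508.8 = -28.30 mGal
Δg_SB(B) = 978584.98 − 978987.84 + 0.3086×2080.9 − 0.04193×2.51×2080.9 = 20.30 mGal
Difference = 20.30 − (-28.30) = 48.60 mGal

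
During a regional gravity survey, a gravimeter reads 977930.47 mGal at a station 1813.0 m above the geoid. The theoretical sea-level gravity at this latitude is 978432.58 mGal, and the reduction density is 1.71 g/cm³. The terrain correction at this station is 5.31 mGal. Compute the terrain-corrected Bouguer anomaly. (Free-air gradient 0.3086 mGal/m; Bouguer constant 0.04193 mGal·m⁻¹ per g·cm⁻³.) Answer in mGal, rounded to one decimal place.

-67.3

Free-air correction = 0.3086 × 1813.0 = 559.49 mGal
Free-air anomaly = 977930.47 − 978432.58 + (559.49) = 57.38 mGal
Bouguer slab correction = 0.04193 × 1.71 × 1813.0 = 129.99 mGal
Simple Bouguer anomaly = 57.38 − (129.99) = -72.61 mGal
Complete Bouguer anomaly = -72.61 + 5.31 = -67.30 mGal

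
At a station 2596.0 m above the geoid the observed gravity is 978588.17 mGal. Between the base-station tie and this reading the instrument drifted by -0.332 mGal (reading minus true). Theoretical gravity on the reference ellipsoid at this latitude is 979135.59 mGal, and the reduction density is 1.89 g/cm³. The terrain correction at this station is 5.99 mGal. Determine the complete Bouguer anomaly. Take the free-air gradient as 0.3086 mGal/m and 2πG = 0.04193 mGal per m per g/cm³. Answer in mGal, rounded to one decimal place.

54.3

Drift-corrected reading = 978588.17 − (-0.332) = 978588.502 mGal
Free-air correction = 0.3086 × 2596.0 = 801.13 mGal
Free-air anomaly = 978588.502 − 979135.59 + (801.13) = 254.042 mGal
Bouguer slab correction = 0.04193 × 1.89 × 2596.0 = 205.73 mGal
Simple Bouguer anomaly = 254.042 − (205.73) = 48.312 mGal
Complete Bouguer anomaly = 48.312 + 5.99 = 54.302 mGal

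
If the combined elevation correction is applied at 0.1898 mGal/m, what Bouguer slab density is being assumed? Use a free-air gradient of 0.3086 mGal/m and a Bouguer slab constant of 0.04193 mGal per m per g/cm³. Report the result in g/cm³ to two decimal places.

0.1898 = 0.3086 − 0.04193 × ρ
ρ = (0.3086 − 0.1898) / 0.04193 = 2.83 g/cm³

2.83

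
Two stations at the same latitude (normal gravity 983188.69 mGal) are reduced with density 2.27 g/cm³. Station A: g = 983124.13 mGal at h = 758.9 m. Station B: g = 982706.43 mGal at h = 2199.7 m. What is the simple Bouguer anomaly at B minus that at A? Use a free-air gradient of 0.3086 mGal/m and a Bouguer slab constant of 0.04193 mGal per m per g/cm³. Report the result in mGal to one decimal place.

Δg_SB(A) = 983124.13 − 983188.69 + 0.3086×758.9 − 0.04193×2.27×758.9 = 97.40 mGal
Δg_SB(B) = 982706.43 − 983188.69 + 0.3086×2199.7 − 0.04193×2.27×2199.7 = -12.80 mGal
Difference = -12.80 − (97.40) = -110.20 mGal

-110.2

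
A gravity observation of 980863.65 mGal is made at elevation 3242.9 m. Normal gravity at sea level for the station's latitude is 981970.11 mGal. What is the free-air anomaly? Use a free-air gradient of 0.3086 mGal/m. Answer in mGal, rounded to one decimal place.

Free-air correction = 0.3086 × 3242.9 = 1000.76 mGal
Free-air anomaly = 980863.65 − 981970.11 + (1000.76) = -105.70 mGal

-105.7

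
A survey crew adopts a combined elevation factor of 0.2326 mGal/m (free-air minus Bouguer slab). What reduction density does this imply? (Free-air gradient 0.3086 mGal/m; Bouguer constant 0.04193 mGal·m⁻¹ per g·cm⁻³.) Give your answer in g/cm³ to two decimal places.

1.81

0.2326 = 0.3086 − 0.04193 × ρ
ρ = (0.3086 − 0.2326) / 0.04193 = 1.81 g/cm³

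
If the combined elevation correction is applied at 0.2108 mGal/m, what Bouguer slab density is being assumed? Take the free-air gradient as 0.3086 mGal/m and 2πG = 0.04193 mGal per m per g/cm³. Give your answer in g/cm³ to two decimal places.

0.2108 = 0.3086 − 0.04193 × ρ
ρ = (0.3086 − 0.2108) / 0.04193 = 2.33 g/cm³

2.33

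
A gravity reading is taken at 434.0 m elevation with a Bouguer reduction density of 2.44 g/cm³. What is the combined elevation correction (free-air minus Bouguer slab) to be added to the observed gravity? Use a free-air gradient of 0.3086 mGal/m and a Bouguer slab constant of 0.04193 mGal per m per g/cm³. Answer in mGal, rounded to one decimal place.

Combined gradient = 0.3086 − 0.04193 × 2.44 = 0.2062908 mGal/m
Combined elevation correction = 0.2062908 × 434.0 = 89.5 mGal

89.5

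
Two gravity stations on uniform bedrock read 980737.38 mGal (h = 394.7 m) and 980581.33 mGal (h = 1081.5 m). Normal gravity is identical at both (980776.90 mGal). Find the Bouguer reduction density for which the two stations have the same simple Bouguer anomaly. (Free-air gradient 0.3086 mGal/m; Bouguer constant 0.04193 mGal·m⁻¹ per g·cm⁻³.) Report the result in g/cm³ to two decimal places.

1.94

Δg_obs = 980581.33 − 980737.38 = -156.05 mGal over Δh = 1081.5 − 394.7 = 686.8 m
Equal Bouguer anomalies ⇒ Δg_obs + (0.3086 − 0.04193ρ)·Δh = 0
0.3086 − 0.04193ρ = −Δg_obs/Δh = 0.22721
ρ = (0.3086 − 0.22721) / 0.04193 = 1.94 g/cm³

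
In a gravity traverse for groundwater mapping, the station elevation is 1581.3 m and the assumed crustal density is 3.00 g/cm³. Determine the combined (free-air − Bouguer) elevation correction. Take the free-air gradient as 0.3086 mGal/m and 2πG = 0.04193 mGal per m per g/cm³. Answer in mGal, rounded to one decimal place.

Combined gradient = 0.3086 − 0.04193 × 3.00 = 0.1828100 mGal/m
Combined elevation correction = 0.1828100 × 1581.3 = 289.1 mGal

289.1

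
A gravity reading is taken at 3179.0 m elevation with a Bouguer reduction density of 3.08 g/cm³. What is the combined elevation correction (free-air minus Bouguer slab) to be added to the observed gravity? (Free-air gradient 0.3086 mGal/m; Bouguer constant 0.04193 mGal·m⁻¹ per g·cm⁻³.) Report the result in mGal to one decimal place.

Combined gradient = 0.3086 − 0.04193 × 3.08 = 0.1794556 mGal/m
Combined elevation correction = 0.1794556 × 3179.0 = 570.5 mGal

570.5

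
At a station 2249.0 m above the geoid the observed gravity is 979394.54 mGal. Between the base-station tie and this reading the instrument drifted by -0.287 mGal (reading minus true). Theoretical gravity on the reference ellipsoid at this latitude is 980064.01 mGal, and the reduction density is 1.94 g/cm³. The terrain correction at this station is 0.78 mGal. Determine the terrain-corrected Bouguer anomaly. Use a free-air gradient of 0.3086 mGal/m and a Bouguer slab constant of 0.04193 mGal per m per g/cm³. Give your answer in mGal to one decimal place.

-157.3

Drift-corrected reading = 979394.54 − (-0.287) = 979394.827 mGal
Free-air correction = 0.3086 × 2249.0 = 694.04 mGal
Free-air anomaly = 979394.827 − 980064.01 + (694.04) = 24.857 mGal
Bouguer slab correction = 0.04193 × 1.94 × 2249.0 = 182.94 mGal
Simple Bouguer anomaly = 24.857 − (182.94) = -158.083 mGal
Complete Bouguer anomaly = -158.083 + 0.78 = -157.303 mGal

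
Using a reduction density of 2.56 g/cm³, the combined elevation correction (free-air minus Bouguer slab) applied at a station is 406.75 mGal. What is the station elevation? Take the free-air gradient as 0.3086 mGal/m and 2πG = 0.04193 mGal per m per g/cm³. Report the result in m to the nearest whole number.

2021

Combined gradient = 0.3086 − 0.04193 × 2.56 = 0.2012592 mGal/m
h = 406.75 / 0.2012592 = 2021.03 m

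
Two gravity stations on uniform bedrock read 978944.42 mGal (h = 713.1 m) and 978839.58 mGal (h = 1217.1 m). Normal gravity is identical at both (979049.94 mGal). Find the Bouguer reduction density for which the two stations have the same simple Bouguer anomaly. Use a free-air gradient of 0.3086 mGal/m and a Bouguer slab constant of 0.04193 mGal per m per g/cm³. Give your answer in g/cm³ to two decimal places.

Δg_obs = 978839.58 − 978944.42 = -104.84 mGal over Δh = 1217.1 − 713.1 = 504.0 m
Equal Bouguer anomalies ⇒ Δg_obs + (0.3086 − 0.04193ρ)·Δh = 0
0.3086 − 0.04193ρ = −Δg_obs/Δh = 0.20802
ρ = (0.3086 − 0.20802) / 0.04193 = 2.40 g/cm³

2.40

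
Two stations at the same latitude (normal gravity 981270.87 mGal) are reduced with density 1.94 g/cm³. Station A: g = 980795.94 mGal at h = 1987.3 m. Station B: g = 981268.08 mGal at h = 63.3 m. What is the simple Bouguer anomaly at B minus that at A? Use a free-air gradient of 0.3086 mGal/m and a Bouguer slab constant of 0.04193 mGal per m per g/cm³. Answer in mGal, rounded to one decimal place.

34.9

Δg_SB(A) = 980795.94 − 981270.87 + 0.3086×1987.3 − 0.04193×1.94×1987.3 = -23.30 mGal
Δg_SB(B) = 981268.08 − 981270.87 + 0.3086×63.3 − 0.04193×1.94×63.3 = 11.60 mGal
Difference = 11.60 − (-23.30) = 34.90 mGal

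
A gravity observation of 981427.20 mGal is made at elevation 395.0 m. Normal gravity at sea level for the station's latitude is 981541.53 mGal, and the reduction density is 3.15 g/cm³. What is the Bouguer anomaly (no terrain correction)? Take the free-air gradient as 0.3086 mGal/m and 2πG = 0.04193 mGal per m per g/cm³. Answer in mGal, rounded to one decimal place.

Free-air correction = 0.3086 × 395.0 = 121.90 mGal
Free-air anomaly = 981427.20 − 981541.53 + (121.90) = 7.57 mGal
Bouguer slab correction = 0.04193 × 3.15 × 395.0 = 52.17 mGal
Simple Bouguer anomaly = 7.57 − (52.17) = -44.60 mGal

-44.6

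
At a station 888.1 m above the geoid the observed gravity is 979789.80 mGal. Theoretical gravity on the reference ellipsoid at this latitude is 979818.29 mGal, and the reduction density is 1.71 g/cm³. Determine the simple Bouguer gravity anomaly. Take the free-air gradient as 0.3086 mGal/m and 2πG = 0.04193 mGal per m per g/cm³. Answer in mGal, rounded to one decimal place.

181.9

Free-air correction = 0.3086 × 888.1 = 274.07 mGal
Free-air anomaly = 979789.80 − 979818.29 + (274.07) = 245.58 mGal
Bouguer slab correction = 0.04193 × 1.71 × 888.1 = 63.68 mGal
Simple Bouguer anomaly = 245.58 − (63.68) = 181.90 mGal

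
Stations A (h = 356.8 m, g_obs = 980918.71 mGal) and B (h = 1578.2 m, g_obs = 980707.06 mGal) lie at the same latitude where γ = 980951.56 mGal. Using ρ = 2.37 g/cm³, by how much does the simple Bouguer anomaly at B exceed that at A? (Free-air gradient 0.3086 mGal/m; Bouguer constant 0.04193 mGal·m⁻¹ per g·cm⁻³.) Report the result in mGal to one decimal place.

43.9

Δg_SB(A) = 980918.71 − 980951.56 + 0.3086×356.8 − 0.04193×2.37×356.8 = 41.80 mGal
Δg_SB(B) = 980707.06 − 980951.56 + 0.3086×1578.2 − 0.04193×2.37×1578.2 = 85.70 mGal
Difference = 85.70 − (41.80) = 43.90 mGal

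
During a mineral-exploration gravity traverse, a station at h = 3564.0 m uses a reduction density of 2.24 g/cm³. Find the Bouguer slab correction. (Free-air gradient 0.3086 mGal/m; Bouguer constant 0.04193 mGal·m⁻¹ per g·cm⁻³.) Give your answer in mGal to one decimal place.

334.7

Bouguer slab correction = 0.04193 × 2.24 × 3564.0 = 334.7 mGal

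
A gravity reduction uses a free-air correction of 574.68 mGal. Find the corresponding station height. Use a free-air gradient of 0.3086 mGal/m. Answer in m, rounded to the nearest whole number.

h = 574.68 / 0.3086 = 1862.22 m

1862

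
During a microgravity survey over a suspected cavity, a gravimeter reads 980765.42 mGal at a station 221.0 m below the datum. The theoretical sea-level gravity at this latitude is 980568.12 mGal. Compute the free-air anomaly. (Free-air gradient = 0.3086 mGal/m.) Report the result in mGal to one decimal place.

129.1

Free-air correction = 0.3086 × -221.0 = -68.20 mGal
Free-air anomaly = 980765.42 − 980568.12 + (-68.20) = 129.10 mGal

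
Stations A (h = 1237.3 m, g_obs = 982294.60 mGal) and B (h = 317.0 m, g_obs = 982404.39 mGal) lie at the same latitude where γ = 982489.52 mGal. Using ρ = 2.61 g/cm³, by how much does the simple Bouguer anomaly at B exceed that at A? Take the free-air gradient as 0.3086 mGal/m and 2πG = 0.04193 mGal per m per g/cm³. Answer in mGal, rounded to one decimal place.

-73.5

Δg_SB(A) = 982294.60 − 982489.52 + 0.3086×1237.3 − 0.04193×2.61×1237.3 = 51.50 mGal
Δg_SB(B) = 982404.39 − 982489.52 + 0.3086×317.0 − 0.04193×2.61×317.0 = -22.00 mGal
Difference = -22.00 − (51.50) = -73.50 mGal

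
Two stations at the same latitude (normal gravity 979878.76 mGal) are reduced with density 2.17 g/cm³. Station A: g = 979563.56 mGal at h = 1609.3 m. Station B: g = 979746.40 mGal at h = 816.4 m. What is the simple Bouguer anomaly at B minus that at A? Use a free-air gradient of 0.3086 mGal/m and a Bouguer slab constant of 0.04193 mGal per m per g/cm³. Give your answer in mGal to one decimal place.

10.3

Δg_SB(A) = 979563.56 − 979878.76 + 0.3086×1609.3 − 0.04193×2.17×1609.3 = 35.00 mGal
Δg_SB(B) = 979746.40 − 979878.76 + 0.3086×816.4 − 0.04193×2.17×816.4 = 45.30 mGal
Difference = 45.30 − (35.00) = 10.30 mGal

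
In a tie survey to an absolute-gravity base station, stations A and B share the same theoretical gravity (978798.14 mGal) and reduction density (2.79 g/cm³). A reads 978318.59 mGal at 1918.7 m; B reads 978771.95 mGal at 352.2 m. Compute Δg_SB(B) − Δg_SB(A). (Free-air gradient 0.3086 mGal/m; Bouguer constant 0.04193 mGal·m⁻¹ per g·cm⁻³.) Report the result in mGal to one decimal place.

Δg_SB(A) = 978318.59 − 978798.14 + 0.3086×1918.7 − 0.04193×2.79×1918.7 = -111.90 mGal
Δg_SB(B) = 978771.95 − 978798.14 + 0.3086×352.2 − 0.04193×2.79×352.2 = 41.30 mGal
Difference = 41.30 − (-111.90) = 153.20 mGal

153.2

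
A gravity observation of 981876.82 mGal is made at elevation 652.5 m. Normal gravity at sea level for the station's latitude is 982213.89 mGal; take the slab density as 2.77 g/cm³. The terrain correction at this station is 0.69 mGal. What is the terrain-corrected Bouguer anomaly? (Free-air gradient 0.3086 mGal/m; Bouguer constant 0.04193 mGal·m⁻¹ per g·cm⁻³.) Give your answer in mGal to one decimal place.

Free-air correction = 0.3086 × 652.5 = 201.36 mGal
Free-air anomaly = 981876.82 − 982213.89 + (201.36) = -135.71 mGal
Bouguer slab correction = 0.04193 × 2.77 × 652.5 = 75.79 mGal
Simple Bouguer anomaly = -135.71 − (75.79) = -211.50 mGal
Complete Bouguer anomaly = -211.50 + 0.69 = -210.81 mGal

-210.8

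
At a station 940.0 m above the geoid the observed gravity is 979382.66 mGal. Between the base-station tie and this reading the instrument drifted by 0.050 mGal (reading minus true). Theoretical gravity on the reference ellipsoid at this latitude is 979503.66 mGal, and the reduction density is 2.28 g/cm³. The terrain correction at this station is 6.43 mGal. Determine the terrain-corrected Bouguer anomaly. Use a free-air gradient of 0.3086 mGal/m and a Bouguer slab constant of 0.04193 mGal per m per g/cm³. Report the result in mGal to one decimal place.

Drift-corrected reading = 979382.66 − (0.050) = 979382.610 mGal
Free-air correction = 0.3086 × 940.0 = 290.08 mGal
Free-air anomaly = 979382.610 − 979503.66 + (290.08) = 169.030 mGal
Bouguer slab correction = 0.04193 × 2.28 × 940.0 = 89.86 mGal
Simple Bouguer anomaly = 169.030 − (89.86) = 79.170 mGal
Complete Bouguer anomaly = 79.170 + 6.43 = 85.600 mGal

85.6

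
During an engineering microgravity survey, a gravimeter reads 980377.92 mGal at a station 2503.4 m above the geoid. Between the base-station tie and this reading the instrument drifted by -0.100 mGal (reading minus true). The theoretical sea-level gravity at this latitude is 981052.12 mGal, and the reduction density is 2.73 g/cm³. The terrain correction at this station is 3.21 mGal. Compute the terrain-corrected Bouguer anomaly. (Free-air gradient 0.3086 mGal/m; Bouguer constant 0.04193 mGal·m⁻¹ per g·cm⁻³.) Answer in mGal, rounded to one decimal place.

-184.9

Drift-corrected reading = 980377.92 − (-0.100) = 980378.020 mGal
Free-air correction = 0.3086 × 2503.4 = 772.55 mGal
Free-air anomaly = 980378.020 − 981052.12 + (772.55) = 98.450 mGal
Bouguer slab correction = 0.04193 × 2.73 × 2503.4 = 286.56 mGal
Simple Bouguer anomaly = 98.450 − (286.56) = -188.110 mGal
Complete Bouguer anomaly = -188.110 + 3.21 = -184.900 mGal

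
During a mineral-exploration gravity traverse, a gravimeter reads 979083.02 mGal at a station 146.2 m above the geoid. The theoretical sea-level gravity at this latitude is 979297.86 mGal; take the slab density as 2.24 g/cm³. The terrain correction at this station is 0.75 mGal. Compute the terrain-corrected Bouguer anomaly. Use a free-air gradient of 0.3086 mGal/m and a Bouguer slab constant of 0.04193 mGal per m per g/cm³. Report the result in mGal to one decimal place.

-182.7

Free-air correction = 0.3086 × 146.2 = 45.12 mGal
Free-air anomaly = 979083.02 − 979297.86 + (45.12) = -169.72 mGal
Bouguer slab correction = 0.04193 × 2.24 × 146.2 = 13.73 mGal
Simple Bouguer anomaly = -169.72 − (13.73) = -183.45 mGal
Complete Bouguer anomaly = -183.45 + 0.75 = -182.70 mGal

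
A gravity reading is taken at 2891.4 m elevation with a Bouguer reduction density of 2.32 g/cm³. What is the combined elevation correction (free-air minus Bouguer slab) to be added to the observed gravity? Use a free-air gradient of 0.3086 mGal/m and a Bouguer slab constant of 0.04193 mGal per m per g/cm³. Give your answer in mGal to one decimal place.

Combined gradient = 0.3086 − 0.04193 × 2.32 = 0.2113224 mGal/m
Combined elevation correction = 0.2113224 × 2891.4 = 611.0 mGal

611.0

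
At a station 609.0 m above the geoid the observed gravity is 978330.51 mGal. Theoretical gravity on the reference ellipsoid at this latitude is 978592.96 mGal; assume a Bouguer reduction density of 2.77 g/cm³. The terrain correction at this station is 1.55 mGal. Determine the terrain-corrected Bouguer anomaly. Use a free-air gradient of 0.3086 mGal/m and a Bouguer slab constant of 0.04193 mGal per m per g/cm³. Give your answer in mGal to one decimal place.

-143.7

Free-air correction = 0.3086 × 609.0 = 187.94 mGal
Free-air anomaly = 978330.51 − 978592.96 + (187.94) = -74.51 mGal
Bouguer slab correction = 0.04193 × 2.77 × 609.0 = 70.73 mGal
Simple Bouguer anomaly = -74.51 − (70.73) = -145.24 mGal
Complete Bouguer anomaly = -145.24 + 1.55 = -143.69 mGal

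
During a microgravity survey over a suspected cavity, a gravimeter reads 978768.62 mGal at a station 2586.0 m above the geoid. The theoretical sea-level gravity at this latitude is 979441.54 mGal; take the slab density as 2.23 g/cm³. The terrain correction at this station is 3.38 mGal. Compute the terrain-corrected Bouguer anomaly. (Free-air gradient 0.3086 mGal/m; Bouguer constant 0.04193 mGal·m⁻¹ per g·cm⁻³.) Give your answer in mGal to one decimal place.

Free-air correction = 0.3086 × 2586.0 = 798.04 mGal
Free-air anomaly = 978768.62 − 979441.54 + (798.04) = 125.12 mGal
Bouguer slab correction = 0.04193 × 2.23 × 2586.0 = 241.80 mGal
Simple Bouguer anomaly = 125.12 − (241.80) = -116.68 mGal
Complete Bouguer anomaly = -116.68 + 3.38 = -113.30 mGal

-113.3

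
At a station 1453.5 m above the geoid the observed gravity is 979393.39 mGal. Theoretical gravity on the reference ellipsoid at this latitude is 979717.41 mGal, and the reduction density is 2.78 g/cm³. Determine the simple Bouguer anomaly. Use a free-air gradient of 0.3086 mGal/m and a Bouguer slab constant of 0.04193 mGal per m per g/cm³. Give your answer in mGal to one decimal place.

-44.9

Free-air correction = 0.3086 × 1453.5 = 448.55 mGal
Free-air anomaly = 979393.39 − 979717.41 + (448.55) = 124.53 mGal
Bouguer slab correction = 0.04193 × 2.78 × 1453.5 = 169.43 mGal
Simple Bouguer anomaly = 124.53 − (169.43) = -44.90 mGal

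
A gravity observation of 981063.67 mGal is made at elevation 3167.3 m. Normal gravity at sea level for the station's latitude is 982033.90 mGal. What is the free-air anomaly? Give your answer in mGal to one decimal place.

Free-air correction = 0.3086 × 3167.3 = 977.43 mGal
Free-air anomaly = 981063.67 − 982033.90 + (977.43) = 7.20 mGal

7.2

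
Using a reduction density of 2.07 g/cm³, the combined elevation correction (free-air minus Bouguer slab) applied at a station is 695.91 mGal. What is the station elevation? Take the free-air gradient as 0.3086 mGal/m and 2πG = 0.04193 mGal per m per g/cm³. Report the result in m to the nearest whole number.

Combined gradient = 0.3086 − 0.04193 × 2.07 = 0.2218049 mGal/m
h = 695.91 / 0.2218049 = 3137.49 m

3137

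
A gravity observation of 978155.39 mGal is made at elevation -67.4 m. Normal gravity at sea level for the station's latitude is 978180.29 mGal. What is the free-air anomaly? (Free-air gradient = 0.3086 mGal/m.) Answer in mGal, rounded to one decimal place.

-45.7

Free-air correction = 0.3086 × -67.4 = -20.80 mGal
Free-air anomaly = 978155.39 − 978180.29 + (-20.80) = -45.70 mGal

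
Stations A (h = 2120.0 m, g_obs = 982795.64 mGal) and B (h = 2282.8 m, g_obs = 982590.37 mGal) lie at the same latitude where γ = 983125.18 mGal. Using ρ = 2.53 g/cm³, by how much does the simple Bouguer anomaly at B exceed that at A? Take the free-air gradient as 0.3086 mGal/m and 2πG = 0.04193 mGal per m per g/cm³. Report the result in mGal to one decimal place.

Δg_SB(A) = 982795.64 − 983125.18 + 0.3086×2120.0 − 0.04193×2.53×2120.0 = 99.80 mGal
Δg_SB(B) = 982590.37 − 983125.18 + 0.3086×2282.8 − 0.04193×2.53×2282.8 = -72.50 mGal
Difference = -72.50 − (99.80) = -172.30 mGal

-172.3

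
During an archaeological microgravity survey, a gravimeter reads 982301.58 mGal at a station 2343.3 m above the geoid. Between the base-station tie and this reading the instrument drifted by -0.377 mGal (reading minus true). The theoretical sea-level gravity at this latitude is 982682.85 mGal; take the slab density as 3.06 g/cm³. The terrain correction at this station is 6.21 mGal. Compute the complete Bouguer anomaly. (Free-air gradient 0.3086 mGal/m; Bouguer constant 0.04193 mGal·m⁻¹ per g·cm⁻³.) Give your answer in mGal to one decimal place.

47.8

Drift-corrected reading = 982301.58 − (-0.377) = 982301.957 mGal
Free-air correction = 0.3086 × 2343.3 = 723.14 mGal
Free-air anomaly = 982301.957 − 982682.85 + (723.14) = 342.247 mGal
Bouguer slab correction = 0.04193 × 3.06 × 2343.3 = 300.66 mGal
Simple Bouguer anomaly = 342.247 − (300.66) = 41.587 mGal
Complete Bouguer anomaly = 41.587 + 6.21 = 47.797 mGal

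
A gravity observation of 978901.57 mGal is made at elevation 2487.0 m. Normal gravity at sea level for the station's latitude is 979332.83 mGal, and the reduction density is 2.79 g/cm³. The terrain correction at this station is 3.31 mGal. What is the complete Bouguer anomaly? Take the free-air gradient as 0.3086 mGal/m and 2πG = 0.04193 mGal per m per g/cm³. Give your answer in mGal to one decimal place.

Free-air correction = 0.3086 × 2487.0 = 767.49 mGal
Free-air anomaly = 978901.57 − 979332.83 + (767.49) = 336.23 mGal
Bouguer slab correction = 0.04193 × 2.79 × 2487.0 = 290.94 mGal
Simple Bouguer anomaly = 336.23 − (290.94) = 45.29 mGal
Complete Bouguer anomaly = 45.29 + 3.31 = 48.60 mGal

48.6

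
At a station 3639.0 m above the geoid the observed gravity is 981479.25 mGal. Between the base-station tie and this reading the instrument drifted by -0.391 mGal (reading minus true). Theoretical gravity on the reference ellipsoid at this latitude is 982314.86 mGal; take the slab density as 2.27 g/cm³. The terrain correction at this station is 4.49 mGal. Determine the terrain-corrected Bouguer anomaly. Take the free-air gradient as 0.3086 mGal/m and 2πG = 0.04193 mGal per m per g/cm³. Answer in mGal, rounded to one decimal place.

-54.1

Drift-corrected reading = 981479.25 − (-0.391) = 981479.641 mGal
Free-air correction = 0.3086 × 3639.0 = 1123.00 mGal
Free-air anomaly = 981479.641 − 982314.86 + (1123.00) = 287.781 mGal
Bouguer slab correction = 0.04193 × 2.27 × 3639.0 = 346.36 mGal
Simple Bouguer anomaly = 287.781 − (346.36) = -58.579 mGal
Complete Bouguer anomaly = -58.579 + 4.49 = -54.089 mGal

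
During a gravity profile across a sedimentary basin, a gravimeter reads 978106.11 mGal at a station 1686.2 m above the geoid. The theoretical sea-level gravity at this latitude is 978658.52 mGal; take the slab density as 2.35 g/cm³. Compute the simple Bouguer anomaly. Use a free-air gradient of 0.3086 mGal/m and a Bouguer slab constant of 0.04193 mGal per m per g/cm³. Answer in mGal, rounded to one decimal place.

-198.2

Free-air correction = 0.3086 × 1686.2 = 520.36 mGal
Free-air anomaly = 978106.11 − 978658.52 + (520.36) = -32.05 mGal
Bouguer slab correction = 0.04193 × 2.35 × 1686.2 = 166.15 mGal
Simple Bouguer anomaly = -32.05 − (166.15) = -198.20 mGal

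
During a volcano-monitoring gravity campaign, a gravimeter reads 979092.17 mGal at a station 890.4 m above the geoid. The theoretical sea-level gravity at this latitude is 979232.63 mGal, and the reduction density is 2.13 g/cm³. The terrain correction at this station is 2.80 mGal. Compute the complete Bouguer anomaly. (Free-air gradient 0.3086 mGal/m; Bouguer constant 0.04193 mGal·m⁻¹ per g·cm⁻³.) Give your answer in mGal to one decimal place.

Free-air correction = 0.3086 × 890.4 = 274.78 mGal
Free-air anomaly = 979092.17 − 979232.63 + (274.78) = 134.32 mGal
Bouguer slab correction = 0.04193 × 2.13 × 890.4 = 79.52 mGal
Simple Bouguer anomaly = 134.32 − (79.52) = 54.80 mGal
Complete Bouguer anomaly = 54.80 + 2.80 = 57.60 mGal

57.6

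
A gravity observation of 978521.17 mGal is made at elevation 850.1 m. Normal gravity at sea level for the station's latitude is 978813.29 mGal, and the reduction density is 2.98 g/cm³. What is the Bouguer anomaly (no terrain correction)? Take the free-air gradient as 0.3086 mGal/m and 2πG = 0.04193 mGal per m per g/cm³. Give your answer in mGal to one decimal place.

-136.0

Free-air correction = 0.3086 × 850.1 = 262.34 mGal
Free-air anomaly = 978521.17 − 978813.29 + (262.34) = -29.78 mGal
Bouguer slab correction = 0.04193 × 2.98 × 850.1 = 106.22 mGal
Simple Bouguer anomaly = -29.78 − (106.22) = -136.00 mGal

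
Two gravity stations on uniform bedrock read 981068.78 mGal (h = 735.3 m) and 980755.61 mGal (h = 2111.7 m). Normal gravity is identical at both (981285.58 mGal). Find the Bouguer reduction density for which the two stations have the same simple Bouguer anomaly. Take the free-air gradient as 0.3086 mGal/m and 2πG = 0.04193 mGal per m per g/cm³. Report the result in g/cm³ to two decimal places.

Δg_obs = 980755.61 − 981068.78 = -313.17 mGal over Δh = 2111.7 − 735.3 = 1376.4 m
Equal Bouguer anomalies ⇒ Δg_obs + (0.3086 − 0.04193ρ)·Δh = 0
0.3086 − 0.04193ρ = −Δg_obs/Δh = 0.22753
ρ = (0.3086 − 0.22753) / 0.04193 = 1.93 g/cm³

1.93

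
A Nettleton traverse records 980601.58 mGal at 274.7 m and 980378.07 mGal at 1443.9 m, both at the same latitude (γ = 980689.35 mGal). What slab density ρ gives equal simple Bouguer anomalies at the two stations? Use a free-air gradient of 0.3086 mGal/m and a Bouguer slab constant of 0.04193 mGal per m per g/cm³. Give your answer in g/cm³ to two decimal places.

Δg_obs = 980378.07 − 980601.58 = -223.51 mGal over Δh = 1443.9 − 274.7 = 1169.2 m
Equal Bouguer anomalies ⇒ Δg_obs + (0.3086 − 0.04193ρ)·Δh = 0
0.3086 − 0.04193ρ = −Δg_obs/Δh = 0.19116
ρ = (0.3086 − 0.19116) / 0.04193 = 2.80 g/cm³

2.80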